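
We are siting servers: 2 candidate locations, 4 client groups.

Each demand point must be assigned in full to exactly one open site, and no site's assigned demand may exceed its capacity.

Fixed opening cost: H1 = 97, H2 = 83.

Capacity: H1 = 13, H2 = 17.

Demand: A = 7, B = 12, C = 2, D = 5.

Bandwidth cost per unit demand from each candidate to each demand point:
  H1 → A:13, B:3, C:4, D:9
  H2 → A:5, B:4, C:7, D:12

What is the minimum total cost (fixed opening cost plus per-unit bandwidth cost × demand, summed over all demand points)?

Open {H1, H2}; cheapest assignment that respects the capacities:
  H1 (cap 13, load 12): B — cost 12×3 = 36
  H2 (cap 17, load 14): A, C, D — cost 7×5 + 2×7 + 5×12 = 109
  Shipping 145, fixed 180 → total 325.
  Any other capacity-feasible assignment to {H1, H2} ships for at least 145.
Total demand is 26 and no other set of sites has combined capacity ≥ 26, so {H1, H2} is the only feasible choice of open sites. Minimum: 325.

325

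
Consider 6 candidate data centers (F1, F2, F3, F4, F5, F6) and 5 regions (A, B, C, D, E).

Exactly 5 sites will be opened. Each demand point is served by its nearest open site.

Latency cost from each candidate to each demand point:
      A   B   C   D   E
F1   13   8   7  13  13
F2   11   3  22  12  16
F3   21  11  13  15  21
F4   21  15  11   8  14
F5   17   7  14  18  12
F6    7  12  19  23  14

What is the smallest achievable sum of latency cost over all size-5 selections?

37

Open {F1, F2, F4, F5, F6}.
  A→F6 7, B→F2 3, C→F1 7, D→F4 8, E→F5 12  ⇒ total 37.
Compare {F1, F2, F3, F4, F6}: total 38.
Compare {F1, F2, F3, F4, F5}: total 41.
No size-5 selection does better; minimum is 37.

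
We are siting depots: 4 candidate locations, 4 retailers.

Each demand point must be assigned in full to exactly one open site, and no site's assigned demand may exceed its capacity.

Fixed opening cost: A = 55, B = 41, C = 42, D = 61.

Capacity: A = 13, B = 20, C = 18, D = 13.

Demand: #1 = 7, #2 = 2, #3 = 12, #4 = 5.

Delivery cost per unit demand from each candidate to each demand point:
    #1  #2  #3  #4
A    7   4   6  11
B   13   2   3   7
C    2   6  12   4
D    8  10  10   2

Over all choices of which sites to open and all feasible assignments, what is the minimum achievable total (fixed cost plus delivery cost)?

Open {B, C}; cheapest assignment that respects the capacities:
  B (cap 20, load 14): #2, #3 — cost 2×2 + 12×3 = 40
  C (cap 18, load 12): #1, #4 — cost 7×2 + 5×4 = 34
  Shipping 74, fixed 83 → total 157.
  Any other capacity-feasible assignment to {B, C} ships for at least 74.
Compare {B, D}: its best feasible assignment gives total 208.
Compare {B, C, D}: its best feasible assignment gives total 208.
Every other set of open sites that can feasibly serve all demand totals ≥ 208 even under its best assignment. Minimum: 157.

157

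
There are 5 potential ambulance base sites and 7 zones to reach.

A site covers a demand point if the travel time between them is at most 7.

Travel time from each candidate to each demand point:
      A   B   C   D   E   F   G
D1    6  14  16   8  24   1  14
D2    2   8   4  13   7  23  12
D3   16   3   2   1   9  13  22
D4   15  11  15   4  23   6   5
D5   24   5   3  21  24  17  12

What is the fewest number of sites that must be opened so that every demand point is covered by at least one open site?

3

Coverage sets (demand points within 7 of each site):
  D1: {A, F}
  D2: {A, C, E}
  D3: {B, C, D}
  D4: {D, F, G}
  D5: {B, C}
No 2 sites suffice: every size-2 union leaves at least one demand point uncovered.
But {D2, D3, D4} covers everything, so the minimum is 3.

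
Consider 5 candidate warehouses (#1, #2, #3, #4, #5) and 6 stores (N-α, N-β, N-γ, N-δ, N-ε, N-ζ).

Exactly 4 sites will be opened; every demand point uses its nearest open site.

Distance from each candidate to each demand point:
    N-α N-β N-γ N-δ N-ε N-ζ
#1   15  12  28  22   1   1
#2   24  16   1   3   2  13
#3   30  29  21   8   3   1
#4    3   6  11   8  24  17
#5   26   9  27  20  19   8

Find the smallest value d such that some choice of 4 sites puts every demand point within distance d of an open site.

Open {#1, #2, #3, #4}.
  Farthest demand point is N-β at distance 6 (to #4); all others are ≤ 6.
With {#1, #2, #4, #5} the worst case is 6.
With {#2, #3, #4, #5} the worst case is 6.
No size-4 selection achieves below 6.

6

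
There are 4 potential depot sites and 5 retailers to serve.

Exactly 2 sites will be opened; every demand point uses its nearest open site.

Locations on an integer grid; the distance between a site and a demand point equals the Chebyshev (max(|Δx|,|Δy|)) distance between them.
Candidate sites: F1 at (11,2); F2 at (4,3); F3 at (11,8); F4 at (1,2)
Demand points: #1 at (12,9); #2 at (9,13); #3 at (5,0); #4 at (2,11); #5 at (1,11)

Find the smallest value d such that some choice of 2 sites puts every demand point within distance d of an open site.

Open {F2, F3}.
  Farthest demand point is #4 at distance 8 (to F2); all others are ≤ 8.
With {F3, F4} the worst case is 9.
With {F1, F2} the worst case is 10.
No size-2 selection achieves below 8.

8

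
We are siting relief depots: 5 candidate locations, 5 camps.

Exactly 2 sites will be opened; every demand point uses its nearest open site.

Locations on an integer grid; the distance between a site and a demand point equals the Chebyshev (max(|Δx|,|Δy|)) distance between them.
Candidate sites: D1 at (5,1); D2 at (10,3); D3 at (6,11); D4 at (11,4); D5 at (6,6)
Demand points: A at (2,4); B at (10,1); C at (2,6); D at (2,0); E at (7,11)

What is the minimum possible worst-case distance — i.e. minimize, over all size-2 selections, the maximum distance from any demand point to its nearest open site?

5

Open {D1, D3}.
  Farthest demand point is B at distance 5 (to D1); all others are ≤ 5.
With {D1, D5} the worst case is 5.
With {D2, D5} the worst case is 6.
No size-2 selection achieves below 5.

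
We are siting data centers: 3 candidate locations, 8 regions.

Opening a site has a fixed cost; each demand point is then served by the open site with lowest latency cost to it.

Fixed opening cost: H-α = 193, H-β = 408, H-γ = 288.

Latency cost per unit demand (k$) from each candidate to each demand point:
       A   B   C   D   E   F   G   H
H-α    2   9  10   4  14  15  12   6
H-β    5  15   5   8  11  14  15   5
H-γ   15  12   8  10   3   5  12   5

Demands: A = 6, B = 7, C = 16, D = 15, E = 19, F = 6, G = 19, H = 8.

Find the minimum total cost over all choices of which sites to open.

Open {H-γ}: assign each demand point to its cheapest open site.
  A→H-γ 6×15=90, B→H-γ 7×12=84, C→H-γ 16×8=128, D→H-γ 15×10=150, E→H-γ 19×3=57, F→H-γ 6×5=30, G→H-γ 19×12=228, H→H-γ 8×5=40
  latency cost 807, fixed 288 → total 1095.
Compare {H-α, H-γ}: latency cost 618 + fixed 481 = 1099.
Compare {H-α}: latency cost 927 + fixed 193 = 1120.
Compare {H-β}: latency cost 953 + fixed 408 = 1361.
All other subsets cost ≥ 1099. Minimum total cost: 1095.

1095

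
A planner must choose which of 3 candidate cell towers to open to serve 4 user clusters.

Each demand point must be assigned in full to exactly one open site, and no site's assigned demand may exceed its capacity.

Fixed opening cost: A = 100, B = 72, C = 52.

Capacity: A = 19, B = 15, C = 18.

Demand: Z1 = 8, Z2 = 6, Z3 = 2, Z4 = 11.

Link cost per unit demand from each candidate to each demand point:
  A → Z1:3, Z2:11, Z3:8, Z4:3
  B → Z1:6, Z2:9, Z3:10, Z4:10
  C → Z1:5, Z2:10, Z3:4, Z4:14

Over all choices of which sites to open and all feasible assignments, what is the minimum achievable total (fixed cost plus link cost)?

277

Open {A, C}; cheapest assignment that respects the capacities:
  A (cap 19, load 19): Z1, Z4 — cost 8×3 + 11×3 = 57
  C (cap 18, load 8): Z2, Z3 — cost 6×10 + 2×4 = 68
  Shipping 125, fixed 152 → total 277.
  Any other capacity-feasible assignment to {A, C} ships for at least 125.
Compare {A, B}: its best feasible assignment gives total 303.
Compare {B, C}: its best feasible assignment gives total 342.
Every other set of open sites that can feasibly serve all demand totals ≥ 303 even under its best assignment. Minimum: 277.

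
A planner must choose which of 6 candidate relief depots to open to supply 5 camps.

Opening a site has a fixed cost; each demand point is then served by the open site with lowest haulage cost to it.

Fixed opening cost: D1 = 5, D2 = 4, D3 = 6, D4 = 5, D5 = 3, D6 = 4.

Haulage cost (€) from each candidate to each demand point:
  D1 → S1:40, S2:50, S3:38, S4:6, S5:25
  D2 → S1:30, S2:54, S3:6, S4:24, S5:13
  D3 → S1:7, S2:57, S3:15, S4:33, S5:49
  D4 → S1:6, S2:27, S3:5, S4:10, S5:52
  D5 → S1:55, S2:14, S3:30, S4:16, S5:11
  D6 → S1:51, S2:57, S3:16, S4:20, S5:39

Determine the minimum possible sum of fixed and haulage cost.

Open {D4, D5}: assign each demand point to its cheapest open site.
  S1→D4 6, S2→D5 14, S3→D4 5, S4→D4 10, S5→D5 11
  haulage cost 46, fixed 8 → total 54.
Compare {D1, D4, D5}: haulage cost 42 + fixed 13 = 55.
Compare {D2, D4, D5}: haulage cost 46 + fixed 12 = 58.
Compare {D4, D5, D6}: haulage cost 46 + fixed 12 = 58.
All other subsets cost ≥ 55. Minimum total cost: 54.

54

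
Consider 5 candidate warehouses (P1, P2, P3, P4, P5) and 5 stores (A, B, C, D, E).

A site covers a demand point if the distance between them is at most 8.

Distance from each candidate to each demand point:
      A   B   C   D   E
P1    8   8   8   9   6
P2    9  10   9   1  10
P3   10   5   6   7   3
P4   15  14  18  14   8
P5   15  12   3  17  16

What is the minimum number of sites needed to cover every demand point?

Coverage sets (demand points within 8 of each site):
  P1: {A, B, C, E}
  P2: {D}
  P3: {B, C, D, E}
  P4: {E}
  P5: {C}
No single site covers all 5 demand points.
But {P1, P2} covers everything, so the minimum is 2.

2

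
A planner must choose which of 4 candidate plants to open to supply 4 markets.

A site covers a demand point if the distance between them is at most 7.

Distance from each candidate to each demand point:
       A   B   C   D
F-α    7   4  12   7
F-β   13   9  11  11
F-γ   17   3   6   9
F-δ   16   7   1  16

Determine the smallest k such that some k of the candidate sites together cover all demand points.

2

Coverage sets (demand points within 7 of each site):
  F-α: {A, B, D}
  F-β: {}
  F-γ: {B, C}
  F-δ: {B, C}
No single site covers all 4 demand points.
But {F-α, F-γ} covers everything, so the minimum is 2.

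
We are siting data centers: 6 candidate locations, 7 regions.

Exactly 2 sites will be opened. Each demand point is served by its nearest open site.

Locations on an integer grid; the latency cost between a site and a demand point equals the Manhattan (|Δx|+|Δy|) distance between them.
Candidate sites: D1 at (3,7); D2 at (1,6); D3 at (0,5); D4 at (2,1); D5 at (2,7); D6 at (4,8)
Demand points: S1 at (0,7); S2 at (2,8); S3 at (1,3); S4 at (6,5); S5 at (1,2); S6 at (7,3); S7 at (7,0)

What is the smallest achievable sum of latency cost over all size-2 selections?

Open {D4, D5}.
  S1→D5 2, S2→D5 1, S3→D4 3, S4→D5 6, S5→D4 2, S6→D4 7, S7→D4 6  ⇒ total 27.
Compare {D1, D4}: total 28.
Compare {D2, D4}: total 29.
No size-2 selection does better; minimum is 27.

27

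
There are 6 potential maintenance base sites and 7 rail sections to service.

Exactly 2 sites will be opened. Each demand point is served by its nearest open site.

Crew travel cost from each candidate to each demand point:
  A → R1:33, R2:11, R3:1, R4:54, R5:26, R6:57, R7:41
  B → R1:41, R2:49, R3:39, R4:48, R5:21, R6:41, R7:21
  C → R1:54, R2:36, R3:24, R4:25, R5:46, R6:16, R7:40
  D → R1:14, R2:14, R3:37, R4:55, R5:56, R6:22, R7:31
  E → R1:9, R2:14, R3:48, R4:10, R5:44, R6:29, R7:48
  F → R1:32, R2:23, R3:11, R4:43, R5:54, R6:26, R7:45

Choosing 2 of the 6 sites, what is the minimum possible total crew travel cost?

Open {A, E}.
  R1→E 9, R2→A 11, R3→A 1, R4→E 10, R5→A 26, R6→E 29, R7→A 41  ⇒ total 127.
Compare {B, E}: total 143.
Compare {A, C}: total 152.
No size-2 selection does better; minimum is 127.

127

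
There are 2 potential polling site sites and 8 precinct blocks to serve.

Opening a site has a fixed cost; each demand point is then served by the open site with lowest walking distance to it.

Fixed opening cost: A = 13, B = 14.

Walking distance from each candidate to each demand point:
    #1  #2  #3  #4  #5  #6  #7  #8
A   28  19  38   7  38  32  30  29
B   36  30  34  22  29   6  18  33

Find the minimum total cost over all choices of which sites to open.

Open {A, B}: assign each demand point to its cheapest open site.
  #1→A 28, #2→A 19, #3→B 34, #4→A 7, #5→B 29, #6→B 6, #7→B 18, #8→A 29
  walking distance 170, fixed 27 → total 197.
Compare {B}: walking distance 208 + fixed 14 = 222.
Compare {A}: walking distance 221 + fixed 13 = 234.

197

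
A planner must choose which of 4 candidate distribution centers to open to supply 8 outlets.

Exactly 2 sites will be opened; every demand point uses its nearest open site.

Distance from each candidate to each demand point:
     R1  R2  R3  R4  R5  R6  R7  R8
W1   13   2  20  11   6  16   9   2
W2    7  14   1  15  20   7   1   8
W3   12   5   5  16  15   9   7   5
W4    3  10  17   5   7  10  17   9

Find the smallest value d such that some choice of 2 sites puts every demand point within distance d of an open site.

9

Open {W3, W4}.
  Farthest demand point is R6 at distance 9 (to W3); all others are ≤ 9.
With {W2, W4} the worst case is 10.
With {W1, W2} the worst case is 11.
No size-2 selection achieves below 9.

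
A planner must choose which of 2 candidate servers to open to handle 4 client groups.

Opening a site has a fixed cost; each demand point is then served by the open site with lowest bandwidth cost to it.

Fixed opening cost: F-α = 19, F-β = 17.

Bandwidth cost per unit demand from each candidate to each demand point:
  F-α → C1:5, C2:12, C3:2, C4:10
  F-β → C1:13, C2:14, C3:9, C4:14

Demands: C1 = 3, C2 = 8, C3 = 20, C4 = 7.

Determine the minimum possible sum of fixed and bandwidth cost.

Open {F-α}: assign each demand point to its cheapest open site.
  C1→F-α 3×5=15, C2→F-α 8×12=96, C3→F-α 20×2=40, C4→F-α 7×10=70
  bandwidth cost 221, fixed 19 → total 240.
Compare {F-α, F-β}: bandwidth cost 221 + fixed 36 = 257.
Compare {F-β}: bandwidth cost 429 + fixed 17 = 446.

240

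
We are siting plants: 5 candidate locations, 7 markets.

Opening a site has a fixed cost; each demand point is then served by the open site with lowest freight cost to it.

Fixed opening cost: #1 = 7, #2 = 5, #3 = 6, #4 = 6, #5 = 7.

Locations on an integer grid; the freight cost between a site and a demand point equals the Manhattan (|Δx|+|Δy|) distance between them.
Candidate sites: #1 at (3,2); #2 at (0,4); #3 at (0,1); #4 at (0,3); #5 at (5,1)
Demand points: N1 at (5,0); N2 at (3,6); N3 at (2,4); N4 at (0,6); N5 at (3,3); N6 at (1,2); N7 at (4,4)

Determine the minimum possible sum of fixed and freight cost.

30

Open {#1, #2}: assign each demand point to its cheapest open site.
  N1→#1 4, N2→#1 4, N3→#2 2, N4→#2 2, N5→#1 1, N6→#1 2, N7→#1 3
  freight cost 18, fixed 12 → total 30.
Compare {#1}: freight cost 24 + fixed 7 = 31.
Compare {#1, #4}: freight cost 20 + fixed 13 = 33.
Compare {#2, #5}: freight cost 21 + fixed 12 = 33.
All other subsets cost ≥ 31. Minimum total cost: 30.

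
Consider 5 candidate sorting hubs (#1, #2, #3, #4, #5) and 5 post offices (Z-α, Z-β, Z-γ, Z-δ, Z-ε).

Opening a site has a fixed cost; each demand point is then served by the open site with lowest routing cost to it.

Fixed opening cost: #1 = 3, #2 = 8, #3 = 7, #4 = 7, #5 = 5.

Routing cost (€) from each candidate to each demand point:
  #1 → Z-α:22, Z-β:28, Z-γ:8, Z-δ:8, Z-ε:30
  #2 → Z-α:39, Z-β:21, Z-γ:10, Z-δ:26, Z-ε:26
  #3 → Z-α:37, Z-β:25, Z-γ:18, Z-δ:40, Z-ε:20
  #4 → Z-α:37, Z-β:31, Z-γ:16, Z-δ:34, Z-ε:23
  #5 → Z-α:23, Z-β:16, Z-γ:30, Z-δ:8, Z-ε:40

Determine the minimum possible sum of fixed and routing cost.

Open {#1, #3, #5}: assign each demand point to its cheapest open site.
  Z-α→#1 22, Z-β→#5 16, Z-γ→#1 8, Z-δ→#1 8, Z-ε→#3 20
  routing cost 74, fixed 15 → total 89.
Compare {#1, #5}: routing cost 84 + fixed 8 = 92.
Compare {#1, #4, #5}: routing cost 77 + fixed 15 = 92.
Compare {#1, #3}: routing cost 83 + fixed 10 = 93.
All other subsets cost ≥ 92. Minimum total cost: 89.

89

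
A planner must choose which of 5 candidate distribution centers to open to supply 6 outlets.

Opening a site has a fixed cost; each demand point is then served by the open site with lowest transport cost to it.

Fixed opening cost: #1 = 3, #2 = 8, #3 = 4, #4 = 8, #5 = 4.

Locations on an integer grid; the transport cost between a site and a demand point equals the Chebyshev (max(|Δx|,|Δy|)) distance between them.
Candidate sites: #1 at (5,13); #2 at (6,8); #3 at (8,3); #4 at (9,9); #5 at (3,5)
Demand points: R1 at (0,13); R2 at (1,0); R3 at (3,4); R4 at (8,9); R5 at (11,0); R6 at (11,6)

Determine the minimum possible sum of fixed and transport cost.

Open {#1, #3, #5}: assign each demand point to its cheapest open site.
  R1→#1 5, R2→#5 5, R3→#5 1, R4→#1 4, R5→#3 3, R6→#3 3
  transport cost 21, fixed 11 → total 32.
Compare {#3, #5}: transport cost 25 + fixed 8 = 33.
Compare {#1, #3}: transport cost 27 + fixed 7 = 34.
Compare {#2, #3, #5}: transport cost 20 + fixed 16 = 36.
All other subsets cost ≥ 33. Minimum total cost: 32.

32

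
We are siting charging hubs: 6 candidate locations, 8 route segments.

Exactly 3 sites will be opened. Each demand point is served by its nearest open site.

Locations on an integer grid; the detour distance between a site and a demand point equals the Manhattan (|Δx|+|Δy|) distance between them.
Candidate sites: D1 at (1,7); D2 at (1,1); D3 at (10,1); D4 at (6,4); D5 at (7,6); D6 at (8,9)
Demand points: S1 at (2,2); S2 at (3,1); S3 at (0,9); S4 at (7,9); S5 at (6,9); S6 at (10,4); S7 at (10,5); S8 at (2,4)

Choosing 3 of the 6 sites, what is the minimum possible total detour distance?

Open {D2, D3, D6}.
  S1→D2 2, S2→D2 2, S3→D6 8, S4→D6 1, S5→D6 2, S6→D3 3, S7→D3 4, S8→D2 4  ⇒ total 26.
Compare {D1, D2, D5}: total 27.
Compare {D1, D2, D6}: total 27.
No size-3 selection does better; minimum is 26.

26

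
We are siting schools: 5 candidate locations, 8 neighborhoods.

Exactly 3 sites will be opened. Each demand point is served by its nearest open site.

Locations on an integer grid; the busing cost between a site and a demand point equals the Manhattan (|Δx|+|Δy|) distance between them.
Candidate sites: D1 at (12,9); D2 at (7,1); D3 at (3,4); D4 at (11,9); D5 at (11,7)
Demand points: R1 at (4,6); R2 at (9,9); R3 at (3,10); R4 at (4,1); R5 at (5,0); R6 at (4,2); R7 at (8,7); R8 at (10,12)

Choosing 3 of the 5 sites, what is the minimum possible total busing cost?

Open {D2, D3, D4}.
  R1→D3 3, R2→D4 2, R3→D3 6, R4→D2 3, R5→D2 3, R6→D3 3, R7→D4 5, R8→D4 4  ⇒ total 29.
Compare {D2, D3, D5}: total 31.
Compare {D3, D4, D5}: total 31.
No size-3 selection does better; minimum is 29.

29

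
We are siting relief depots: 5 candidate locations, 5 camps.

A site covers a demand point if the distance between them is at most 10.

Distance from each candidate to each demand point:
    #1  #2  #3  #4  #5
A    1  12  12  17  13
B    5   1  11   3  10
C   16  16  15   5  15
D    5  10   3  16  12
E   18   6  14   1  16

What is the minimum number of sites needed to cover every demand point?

Coverage sets (demand points within 10 of each site):
  A: {#1}
  B: {#1, #2, #4, #5}
  C: {#4}
  D: {#1, #2, #3}
  E: {#2, #4}
No single site covers all 5 demand points.
But {B, D} covers everything, so the minimum is 2.

2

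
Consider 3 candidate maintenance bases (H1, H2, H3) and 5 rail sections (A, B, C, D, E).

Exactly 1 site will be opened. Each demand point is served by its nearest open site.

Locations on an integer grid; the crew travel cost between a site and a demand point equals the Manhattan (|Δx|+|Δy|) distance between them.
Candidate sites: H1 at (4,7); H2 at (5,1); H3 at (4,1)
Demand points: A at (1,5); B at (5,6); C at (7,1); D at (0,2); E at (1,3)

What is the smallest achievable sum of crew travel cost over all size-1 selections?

Open {H3}.
  A→H3 7, B→H3 6, C→H3 3, D→H3 5, E→H3 5  ⇒ total 26.
Compare {H2}: total 27.
Compare {H1}: total 32.

26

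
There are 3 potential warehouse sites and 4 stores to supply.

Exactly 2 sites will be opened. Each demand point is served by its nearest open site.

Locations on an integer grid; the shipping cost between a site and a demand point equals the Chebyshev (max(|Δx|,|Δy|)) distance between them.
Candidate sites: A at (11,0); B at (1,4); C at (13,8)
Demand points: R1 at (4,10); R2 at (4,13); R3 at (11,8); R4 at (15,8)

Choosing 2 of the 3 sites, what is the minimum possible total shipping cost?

19

Open {B, C}.
  R1→B 6, R2→B 9, R3→C 2, R4→C 2  ⇒ total 19.
Compare {A, C}: total 22.
Compare {A, B}: total 31.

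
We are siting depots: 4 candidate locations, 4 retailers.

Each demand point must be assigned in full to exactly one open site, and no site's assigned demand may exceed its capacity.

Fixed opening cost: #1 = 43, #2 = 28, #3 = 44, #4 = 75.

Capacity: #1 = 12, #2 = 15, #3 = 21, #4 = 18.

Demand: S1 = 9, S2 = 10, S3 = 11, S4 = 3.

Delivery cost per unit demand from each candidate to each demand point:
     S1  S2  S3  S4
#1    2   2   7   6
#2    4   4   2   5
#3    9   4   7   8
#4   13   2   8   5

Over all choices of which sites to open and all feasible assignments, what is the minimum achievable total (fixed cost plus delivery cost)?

Open {#1, #2, #3}; cheapest assignment that respects the capacities:
  #1 (cap 12, load 9): S1 — cost 9×2 = 18
  #2 (cap 15, load 14): S3, S4 — cost 11×2 + 3×5 = 37
  #3 (cap 21, load 10): S2 — cost 10×4 = 40
  Shipping 95, fixed 115 → total 210.
  Any other capacity-feasible assignment to {#1, #2, #3} ships for at least 95.
Compare {#1, #2, #4}: its best feasible assignment gives total 221.
Compare {#2, #3}: its best feasible assignment gives total 230.
Every other set of open sites that can feasibly serve all demand totals ≥ 221 even under its best assignment. Minimum: 210.

210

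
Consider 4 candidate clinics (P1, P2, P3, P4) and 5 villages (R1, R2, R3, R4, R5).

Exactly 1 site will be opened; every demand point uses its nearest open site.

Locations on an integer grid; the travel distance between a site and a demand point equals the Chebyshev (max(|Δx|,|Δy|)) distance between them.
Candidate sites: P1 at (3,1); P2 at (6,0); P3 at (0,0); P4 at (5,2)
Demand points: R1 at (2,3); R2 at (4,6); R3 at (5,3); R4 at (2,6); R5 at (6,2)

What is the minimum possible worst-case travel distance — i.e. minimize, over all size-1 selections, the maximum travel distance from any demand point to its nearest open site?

4

Open {P4}.
  Farthest demand point is R2 at travel distance 4 (to P4); all others are ≤ 4.
With {P1} the worst case is 5.
With {P2} the worst case is 6.
No size-1 selection achieves below 4.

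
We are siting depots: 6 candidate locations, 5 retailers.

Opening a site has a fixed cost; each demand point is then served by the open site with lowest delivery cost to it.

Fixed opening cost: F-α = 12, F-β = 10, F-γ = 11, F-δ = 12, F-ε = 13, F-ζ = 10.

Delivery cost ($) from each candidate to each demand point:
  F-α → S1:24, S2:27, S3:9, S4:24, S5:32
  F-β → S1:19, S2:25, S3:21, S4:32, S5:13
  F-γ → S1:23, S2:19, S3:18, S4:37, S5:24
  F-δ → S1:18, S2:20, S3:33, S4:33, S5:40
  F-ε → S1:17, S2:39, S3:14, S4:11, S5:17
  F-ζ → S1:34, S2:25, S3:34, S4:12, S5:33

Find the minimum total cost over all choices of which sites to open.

102

Open {F-γ, F-ε}: assign each demand point to its cheapest open site.
  S1→F-ε 17, S2→F-γ 19, S3→F-ε 14, S4→F-ε 11, S5→F-ε 17
  delivery cost 78, fixed 24 → total 102.
Compare {F-β, F-ε}: delivery cost 80 + fixed 23 = 103.
Compare {F-δ, F-ε}: delivery cost 79 + fixed 25 = 104.
Compare {F-α, F-ε}: delivery cost 81 + fixed 25 = 106.
All other subsets cost ≥ 103. Minimum total cost: 102.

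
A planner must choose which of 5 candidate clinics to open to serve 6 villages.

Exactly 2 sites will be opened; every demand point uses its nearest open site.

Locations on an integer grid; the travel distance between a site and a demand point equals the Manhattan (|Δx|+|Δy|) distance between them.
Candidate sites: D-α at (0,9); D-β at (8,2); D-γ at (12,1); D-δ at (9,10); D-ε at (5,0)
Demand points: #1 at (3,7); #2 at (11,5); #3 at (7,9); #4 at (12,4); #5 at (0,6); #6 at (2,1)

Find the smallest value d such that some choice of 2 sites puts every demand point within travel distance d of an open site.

Open {D-α, D-β}.
  Farthest demand point is #3 at travel distance 7 (to D-α); all others are ≤ 7.
With {D-α, D-γ} the worst case is 10.
With {D-α, D-δ} the worst case is 10.
No size-2 selection achieves below 7.

7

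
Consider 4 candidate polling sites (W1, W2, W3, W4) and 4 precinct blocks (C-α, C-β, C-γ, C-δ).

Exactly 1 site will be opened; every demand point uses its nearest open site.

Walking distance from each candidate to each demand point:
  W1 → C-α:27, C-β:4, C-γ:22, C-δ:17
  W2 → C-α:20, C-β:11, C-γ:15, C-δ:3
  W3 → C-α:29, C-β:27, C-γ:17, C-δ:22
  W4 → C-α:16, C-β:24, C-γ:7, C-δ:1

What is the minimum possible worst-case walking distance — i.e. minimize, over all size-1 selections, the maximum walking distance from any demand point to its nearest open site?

20

Open {W2}.
  Farthest demand point is C-α at walking distance 20 (to W2); all others are ≤ 20.
With {W4} the worst case is 24.
With {W1} the worst case is 27.
No size-1 selection achieves below 20.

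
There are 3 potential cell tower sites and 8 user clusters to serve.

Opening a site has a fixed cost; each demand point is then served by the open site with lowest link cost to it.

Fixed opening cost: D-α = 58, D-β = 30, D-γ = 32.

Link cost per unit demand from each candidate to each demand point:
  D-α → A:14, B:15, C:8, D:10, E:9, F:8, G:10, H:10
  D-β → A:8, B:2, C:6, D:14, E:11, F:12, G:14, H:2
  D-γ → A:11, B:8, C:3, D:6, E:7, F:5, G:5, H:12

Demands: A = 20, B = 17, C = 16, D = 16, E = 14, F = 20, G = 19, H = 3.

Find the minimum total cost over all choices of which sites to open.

Open {D-β, D-γ}: assign each demand point to its cheapest open site.
  A→D-β 20×8=160, B→D-β 17×2=34, C→D-γ 16×3=48, D→D-γ 16×6=96, E→D-γ 14×7=98, F→D-γ 20×5=100, G→D-γ 19×5=95, H→D-β 3×2=6
  link cost 637, fixed 62 → total 699.
Compare {D-α, D-β, D-γ}: link cost 637 + fixed 120 = 757.
Compare {D-γ}: link cost 829 + fixed 32 = 861.
Compare {D-α, D-γ}: link cost 823 + fixed 90 = 913.
All other subsets cost ≥ 757. Minimum total cost: 699.

699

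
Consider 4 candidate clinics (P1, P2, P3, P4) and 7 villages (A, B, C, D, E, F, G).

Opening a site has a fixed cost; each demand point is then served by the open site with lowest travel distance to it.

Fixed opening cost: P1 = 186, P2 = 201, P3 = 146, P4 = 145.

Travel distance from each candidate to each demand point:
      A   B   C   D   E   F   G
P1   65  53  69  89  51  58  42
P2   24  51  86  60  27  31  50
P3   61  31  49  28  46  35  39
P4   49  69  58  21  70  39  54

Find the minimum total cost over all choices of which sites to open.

Open {P3}: assign each demand point to its cheapest open site.
  A→P3 61, B→P3 31, C→P3 49, D→P3 28, E→P3 46, F→P3 35, G→P3 39
  travel distance 289, fixed 146 → total 435.
Compare {P4}: travel distance 360 + fixed 145 = 505.
Compare {P2}: travel distance 329 + fixed 201 = 530.
Compare {P3, P4}: travel distance 270 + fixed 291 = 561.
All other subsets cost ≥ 505. Minimum total cost: 435.

435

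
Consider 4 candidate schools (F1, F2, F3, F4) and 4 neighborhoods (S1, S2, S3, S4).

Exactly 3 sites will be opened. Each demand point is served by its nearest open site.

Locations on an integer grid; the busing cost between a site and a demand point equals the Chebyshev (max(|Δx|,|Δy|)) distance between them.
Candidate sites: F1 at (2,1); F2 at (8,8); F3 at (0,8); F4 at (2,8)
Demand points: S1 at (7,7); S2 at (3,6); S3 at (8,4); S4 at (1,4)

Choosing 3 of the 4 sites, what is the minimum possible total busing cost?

10

Open {F1, F2, F4}.
  S1→F2 1, S2→F4 2, S3→F2 4, S4→F1 3  ⇒ total 10.
Compare {F1, F2, F3}: total 11.
Compare {F2, F3, F4}: total 11.
No size-3 selection does better; minimum is 10.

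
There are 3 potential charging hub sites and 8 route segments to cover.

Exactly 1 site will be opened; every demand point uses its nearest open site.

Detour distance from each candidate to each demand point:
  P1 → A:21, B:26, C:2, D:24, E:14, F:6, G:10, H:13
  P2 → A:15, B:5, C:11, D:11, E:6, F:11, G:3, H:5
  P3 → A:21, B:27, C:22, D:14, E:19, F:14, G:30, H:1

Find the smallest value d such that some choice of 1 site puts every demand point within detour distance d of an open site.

Open {P2}.
  Farthest demand point is A at detour distance 15 (to P2); all others are ≤ 15.
With {P1} the worst case is 26.
With {P3} the worst case is 30.
No size-1 selection achieves below 15.

15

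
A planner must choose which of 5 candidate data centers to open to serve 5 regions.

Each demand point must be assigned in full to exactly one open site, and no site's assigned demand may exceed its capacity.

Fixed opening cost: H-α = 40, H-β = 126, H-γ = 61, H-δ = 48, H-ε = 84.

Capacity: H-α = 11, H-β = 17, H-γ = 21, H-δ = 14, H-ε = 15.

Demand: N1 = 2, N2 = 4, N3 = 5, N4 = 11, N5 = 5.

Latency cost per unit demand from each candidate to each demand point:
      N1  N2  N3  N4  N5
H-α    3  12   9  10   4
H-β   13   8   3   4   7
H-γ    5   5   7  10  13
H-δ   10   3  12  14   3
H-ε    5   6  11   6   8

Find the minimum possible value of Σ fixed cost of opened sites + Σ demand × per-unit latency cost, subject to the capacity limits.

Open {H-β, H-δ}; cheapest assignment that respects the capacities:
  H-β (cap 17, load 16): N3, N4 — cost 5×3 + 11×4 = 59
  H-δ (cap 14, load 11): N1, N2, N5 — cost 2×10 + 4×3 + 5×3 = 47
  Shipping 106, fixed 174 → total 280.
  Any other capacity-feasible assignment to {H-β, H-δ} ships for at least 106.
Compare {H-γ, H-δ}: its best feasible assignment gives total 291.
Compare {H-α, H-γ}: its best feasible assignment gives total 292.
Every other set of open sites that can feasibly serve all demand totals ≥ 291 even under its best assignment. Minimum: 280.

280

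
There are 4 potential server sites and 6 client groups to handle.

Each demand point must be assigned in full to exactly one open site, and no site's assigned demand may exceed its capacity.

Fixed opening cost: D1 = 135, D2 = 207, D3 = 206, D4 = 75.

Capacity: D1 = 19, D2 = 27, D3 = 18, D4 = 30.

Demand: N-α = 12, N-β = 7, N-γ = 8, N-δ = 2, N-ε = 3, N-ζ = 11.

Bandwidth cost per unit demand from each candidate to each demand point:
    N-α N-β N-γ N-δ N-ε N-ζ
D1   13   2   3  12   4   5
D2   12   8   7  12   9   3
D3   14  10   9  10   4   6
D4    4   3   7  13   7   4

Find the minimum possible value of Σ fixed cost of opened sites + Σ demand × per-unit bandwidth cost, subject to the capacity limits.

Open {D1, D4}; cheapest assignment that respects the capacities:
  D1 (cap 19, load 18): N-β, N-γ, N-ε — cost 7×2 + 8×3 + 3×4 = 50
  D4 (cap 30, load 25): N-α, N-δ, N-ζ — cost 12×4 + 2×13 + 11×4 = 118
  Shipping 168, fixed 210 → total 378.
  Any other capacity-feasible assignment to {D1, D4} ships for at least 168.
Compare {D2, D4}: its best feasible assignment gives total 485.
Compare {D3, D4}: its best feasible assignment gives total 498.
Every other set of open sites that can feasibly serve all demand totals ≥ 485 even under its best assignment. Minimum: 378.

378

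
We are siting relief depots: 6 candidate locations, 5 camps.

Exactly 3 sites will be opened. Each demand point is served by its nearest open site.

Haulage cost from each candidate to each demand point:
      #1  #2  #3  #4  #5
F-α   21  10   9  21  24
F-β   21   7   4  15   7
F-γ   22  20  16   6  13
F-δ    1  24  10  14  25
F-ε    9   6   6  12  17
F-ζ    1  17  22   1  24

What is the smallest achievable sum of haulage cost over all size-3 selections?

Open {F-β, F-ε, F-ζ}.
  #1→F-ζ 1, #2→F-ε 6, #3→F-β 4, #4→F-ζ 1, #5→F-β 7  ⇒ total 19.
Compare {F-α, F-β, F-ζ}: total 20.
Compare {F-β, F-γ, F-ζ}: total 20.
No size-3 selection does better; minimum is 19.

19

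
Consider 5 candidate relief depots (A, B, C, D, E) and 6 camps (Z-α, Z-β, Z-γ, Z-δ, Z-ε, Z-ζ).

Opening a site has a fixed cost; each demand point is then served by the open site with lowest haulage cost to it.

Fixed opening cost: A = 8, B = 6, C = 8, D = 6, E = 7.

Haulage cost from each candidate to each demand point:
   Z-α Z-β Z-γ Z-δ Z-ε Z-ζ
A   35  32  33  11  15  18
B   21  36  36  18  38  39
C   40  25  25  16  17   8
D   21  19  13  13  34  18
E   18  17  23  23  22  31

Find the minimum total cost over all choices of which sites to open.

Open {C, D}: assign each demand point to its cheapest open site.
  Z-α→D 21, Z-β→D 19, Z-γ→D 13, Z-δ→D 13, Z-ε→C 17, Z-ζ→C 8
  haulage cost 91, fixed 14 → total 105.
Compare {C, D, E}: haulage cost 86 + fixed 21 = 107.
Compare {A, C, D}: haulage cost 87 + fixed 22 = 109.
Compare {A, D}: haulage cost 97 + fixed 14 = 111.
All other subsets cost ≥ 107. Minimum total cost: 105.

105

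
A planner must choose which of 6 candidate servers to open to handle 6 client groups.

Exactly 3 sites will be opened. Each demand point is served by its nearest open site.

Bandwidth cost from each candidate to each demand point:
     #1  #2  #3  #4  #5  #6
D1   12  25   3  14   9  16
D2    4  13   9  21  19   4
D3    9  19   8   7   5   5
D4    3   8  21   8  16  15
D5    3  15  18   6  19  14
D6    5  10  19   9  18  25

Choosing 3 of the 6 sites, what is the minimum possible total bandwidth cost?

31

Open {D1, D3, D4}.
  #1→D4 3, #2→D4 8, #3→D1 3, #4→D3 7, #5→D3 5, #6→D3 5  ⇒ total 31.
Compare {D1, D2, D4}: total 35.
Compare {D1, D3, D6}: total 35.
No size-3 selection does better; minimum is 31.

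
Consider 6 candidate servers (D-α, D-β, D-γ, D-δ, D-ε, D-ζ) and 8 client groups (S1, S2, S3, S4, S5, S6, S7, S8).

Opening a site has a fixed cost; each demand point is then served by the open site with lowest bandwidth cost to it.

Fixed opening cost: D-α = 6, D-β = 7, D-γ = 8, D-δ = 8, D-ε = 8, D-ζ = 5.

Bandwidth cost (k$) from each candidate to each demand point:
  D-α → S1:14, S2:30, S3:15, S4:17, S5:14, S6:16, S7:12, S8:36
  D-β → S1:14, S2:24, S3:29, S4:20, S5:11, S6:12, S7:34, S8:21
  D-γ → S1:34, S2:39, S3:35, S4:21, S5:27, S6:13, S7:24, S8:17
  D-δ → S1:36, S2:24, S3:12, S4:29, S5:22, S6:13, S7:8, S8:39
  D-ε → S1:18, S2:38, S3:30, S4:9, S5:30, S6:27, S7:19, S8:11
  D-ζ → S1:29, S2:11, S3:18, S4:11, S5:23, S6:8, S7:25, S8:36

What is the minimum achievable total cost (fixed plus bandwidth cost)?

Open {D-β, D-δ, D-ε, D-ζ}: assign each demand point to its cheapest open site.
  S1→D-β 14, S2→D-ζ 11, S3→D-δ 12, S4→D-ε 9, S5→D-β 11, S6→D-ζ 8, S7→D-δ 8, S8→D-ε 11
  bandwidth cost 84, fixed 28 → total 112.
Compare {D-α, D-ε, D-ζ}: bandwidth cost 94 + fixed 19 = 113.
Compare {D-α, D-δ, D-ε, D-ζ}: bandwidth cost 87 + fixed 27 = 114.
Compare {D-β, D-δ, D-ζ}: bandwidth cost 96 + fixed 20 = 116.
All other subsets cost ≥ 113. Minimum total cost: 112.

112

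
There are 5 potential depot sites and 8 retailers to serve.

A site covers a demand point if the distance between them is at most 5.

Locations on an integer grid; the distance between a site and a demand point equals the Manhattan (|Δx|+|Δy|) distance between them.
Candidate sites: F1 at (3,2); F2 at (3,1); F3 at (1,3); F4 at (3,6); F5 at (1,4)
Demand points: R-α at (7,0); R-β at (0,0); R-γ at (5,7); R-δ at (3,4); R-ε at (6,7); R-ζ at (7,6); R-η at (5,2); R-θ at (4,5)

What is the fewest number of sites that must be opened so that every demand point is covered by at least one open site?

2

Coverage sets (demand points within 5 of each site):
  F1: {R-β, R-δ, R-η, R-θ}
  F2: {R-α, R-β, R-δ, R-η, R-θ}
  F3: {R-β, R-δ, R-η, R-θ}
  F4: {R-γ, R-δ, R-ε, R-ζ, R-θ}
  F5: {R-β, R-δ, R-θ}
No single site covers all 8 demand points.
But {F2, F4} covers everything, so the minimum is 2.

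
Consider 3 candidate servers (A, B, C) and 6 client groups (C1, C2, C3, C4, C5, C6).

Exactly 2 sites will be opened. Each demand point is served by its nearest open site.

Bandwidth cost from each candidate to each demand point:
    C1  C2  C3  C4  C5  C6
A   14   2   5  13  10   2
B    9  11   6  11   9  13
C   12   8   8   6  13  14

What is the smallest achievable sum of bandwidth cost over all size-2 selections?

37

Open {A, C}.
  C1→C 12, C2→A 2, C3→A 5, C4→C 6, C5→A 10, C6→A 2  ⇒ total 37.
Compare {A, B}: total 38.
Compare {B, C}: total 51.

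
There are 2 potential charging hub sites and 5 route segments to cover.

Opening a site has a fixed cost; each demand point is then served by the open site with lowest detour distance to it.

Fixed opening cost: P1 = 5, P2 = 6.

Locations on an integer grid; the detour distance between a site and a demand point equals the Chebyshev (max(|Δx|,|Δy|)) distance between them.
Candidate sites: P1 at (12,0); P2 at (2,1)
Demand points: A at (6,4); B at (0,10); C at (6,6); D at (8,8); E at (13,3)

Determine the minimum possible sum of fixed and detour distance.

39

Open {P1, P2}: assign each demand point to its cheapest open site.
  A→P2 4, B→P2 9, C→P2 5, D→P2 7, E→P1 3
  detour distance 28, fixed 11 → total 39.
Compare {P1}: detour distance 35 + fixed 5 = 40.
Compare {P2}: detour distance 36 + fixed 6 = 42.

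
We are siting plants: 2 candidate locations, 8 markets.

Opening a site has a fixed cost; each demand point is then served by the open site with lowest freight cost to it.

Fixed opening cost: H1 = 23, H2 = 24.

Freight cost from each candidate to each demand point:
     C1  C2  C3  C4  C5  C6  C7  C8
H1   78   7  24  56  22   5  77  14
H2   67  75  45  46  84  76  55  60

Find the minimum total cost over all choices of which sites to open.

287

Open {H1, H2}: assign each demand point to its cheapest open site.
  C1→H2 67, C2→H1 7, C3→H1 24, C4→H2 46, C5→H1 22, C6→H1 5, C7→H2 55, C8→H1 14
  freight cost 240, fixed 47 → total 287.
Compare {H1}: freight cost 283 + fixed 23 = 306.
Compare {H2}: freight cost 508 + fixed 24 = 532.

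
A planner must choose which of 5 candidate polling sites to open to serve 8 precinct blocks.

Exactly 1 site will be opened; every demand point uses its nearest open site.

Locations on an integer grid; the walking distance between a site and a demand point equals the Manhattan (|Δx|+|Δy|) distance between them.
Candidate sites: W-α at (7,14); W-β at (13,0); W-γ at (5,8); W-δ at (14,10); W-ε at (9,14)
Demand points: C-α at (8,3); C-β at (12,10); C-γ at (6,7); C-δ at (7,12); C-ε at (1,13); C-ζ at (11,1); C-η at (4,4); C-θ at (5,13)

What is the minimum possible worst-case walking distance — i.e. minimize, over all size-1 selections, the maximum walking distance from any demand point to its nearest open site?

13

Open {W-γ}.
  Farthest demand point is C-ζ at walking distance 13 (to W-γ); all others are ≤ 13.
With {W-ε} the worst case is 15.
With {W-δ} the worst case is 16.
No size-1 selection achieves below 13.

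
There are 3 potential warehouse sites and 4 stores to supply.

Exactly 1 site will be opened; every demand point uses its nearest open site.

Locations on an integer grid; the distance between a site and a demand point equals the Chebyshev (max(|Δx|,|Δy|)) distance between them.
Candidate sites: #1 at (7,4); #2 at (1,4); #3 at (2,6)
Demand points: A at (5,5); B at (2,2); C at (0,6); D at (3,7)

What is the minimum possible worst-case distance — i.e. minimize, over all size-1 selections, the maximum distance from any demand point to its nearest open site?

4

Open {#2}.
  Farthest demand point is A at distance 4 (to #2); all others are ≤ 4.
With {#3} the worst case is 4.
With {#1} the worst case is 7.
No size-1 selection achieves below 4.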